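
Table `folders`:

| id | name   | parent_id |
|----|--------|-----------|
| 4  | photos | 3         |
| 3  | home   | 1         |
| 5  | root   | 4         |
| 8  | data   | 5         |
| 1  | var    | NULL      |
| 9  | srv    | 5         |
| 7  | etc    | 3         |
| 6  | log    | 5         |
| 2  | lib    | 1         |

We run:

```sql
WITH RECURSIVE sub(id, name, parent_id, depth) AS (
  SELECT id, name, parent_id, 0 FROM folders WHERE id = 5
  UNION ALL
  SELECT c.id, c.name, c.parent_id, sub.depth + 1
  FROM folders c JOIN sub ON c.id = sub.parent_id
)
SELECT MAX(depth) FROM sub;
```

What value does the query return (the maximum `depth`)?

3

Base: id=5 (root), parent_id=4, depth 0.
Iteration 1: join on id=4 -> photos (id 4, parent_id=3, depth 1).
Iteration 2: join on id=3 -> home (id 3, parent_id=1, depth 2).
Iteration 3: join on id=1 -> var (id 1, parent_id=NULL, depth 3).
Iteration 4: parent_id is NULL; no match; recursion stops.
depth values: 0, 1, 2, 3; the maximum is 3.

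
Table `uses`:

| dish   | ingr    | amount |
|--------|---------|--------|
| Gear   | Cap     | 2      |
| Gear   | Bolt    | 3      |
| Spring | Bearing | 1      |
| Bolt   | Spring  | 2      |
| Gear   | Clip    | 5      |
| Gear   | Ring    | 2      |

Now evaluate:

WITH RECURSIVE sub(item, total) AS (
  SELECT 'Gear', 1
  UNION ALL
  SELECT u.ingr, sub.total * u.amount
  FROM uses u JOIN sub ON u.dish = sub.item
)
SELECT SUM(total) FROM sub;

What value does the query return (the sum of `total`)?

25

Base: (Gear, total=1).
Iteration 1: components of {Gear} -> Bolt = 1*3 = 3, Cap = 1*2 = 2, Clip = 1*5 = 5, Ring = 1*2 = 2.
Iteration 2: components of {Bolt,Cap,Clip,Ring} -> Spring = 3*2 = 6.
Iteration 3: components of {Spring} -> Bearing = 6*1 = 6.
Iteration 4: no further components; recursion stops.
SUM(total) = 1 + 3 + 5 + 2 + 2 + 6 + 6 = 25.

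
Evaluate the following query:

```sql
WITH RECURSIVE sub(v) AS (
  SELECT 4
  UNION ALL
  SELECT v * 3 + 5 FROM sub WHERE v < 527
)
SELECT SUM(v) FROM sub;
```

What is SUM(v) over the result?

2351

Base: v=4.
Iteration 1: 4 < 527 holds -> v = 4 * 3 + 5 = 17.
Iteration 2: 17 < 527 holds -> v = 17 * 3 + 5 = 56.
Iteration 3: 56 < 527 holds -> v = 56 * 3 + 5 = 173.
Iteration 4: 173 < 527 holds -> v = 173 * 3 + 5 = 524.
Iteration 5: 524 < 527 holds -> v = 524 * 3 + 5 = 1577.
Iteration 6: 1577 < 527 fails; recursion stops.
SUM(v) = 4 + 17 + 56 + 173 + 524 + 1577 = 2351.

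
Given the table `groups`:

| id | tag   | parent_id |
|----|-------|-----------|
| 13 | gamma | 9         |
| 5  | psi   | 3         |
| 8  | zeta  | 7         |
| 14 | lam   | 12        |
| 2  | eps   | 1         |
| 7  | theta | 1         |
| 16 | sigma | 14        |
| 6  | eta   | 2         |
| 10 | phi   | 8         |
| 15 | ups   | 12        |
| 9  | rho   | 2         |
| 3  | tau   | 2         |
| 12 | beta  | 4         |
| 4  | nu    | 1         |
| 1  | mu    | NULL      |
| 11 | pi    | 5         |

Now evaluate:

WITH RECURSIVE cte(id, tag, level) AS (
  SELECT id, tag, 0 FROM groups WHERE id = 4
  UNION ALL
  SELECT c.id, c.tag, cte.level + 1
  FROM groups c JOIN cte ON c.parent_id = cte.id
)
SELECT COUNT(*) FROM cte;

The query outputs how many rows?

5

Base: id=4 (nu) at level 0.
Iteration 1: rows with parent_id in {4} -> beta (id 12, level 1).
Iteration 2: rows with parent_id in {12} -> lam (id 14, level 2), ups (id 15, level 2).
Iteration 3: rows with parent_id in {14,15} -> sigma (id 16, level 3).
Iteration 4: no rows with parent_id in {16}; recursion stops.
Total rows emitted: 5.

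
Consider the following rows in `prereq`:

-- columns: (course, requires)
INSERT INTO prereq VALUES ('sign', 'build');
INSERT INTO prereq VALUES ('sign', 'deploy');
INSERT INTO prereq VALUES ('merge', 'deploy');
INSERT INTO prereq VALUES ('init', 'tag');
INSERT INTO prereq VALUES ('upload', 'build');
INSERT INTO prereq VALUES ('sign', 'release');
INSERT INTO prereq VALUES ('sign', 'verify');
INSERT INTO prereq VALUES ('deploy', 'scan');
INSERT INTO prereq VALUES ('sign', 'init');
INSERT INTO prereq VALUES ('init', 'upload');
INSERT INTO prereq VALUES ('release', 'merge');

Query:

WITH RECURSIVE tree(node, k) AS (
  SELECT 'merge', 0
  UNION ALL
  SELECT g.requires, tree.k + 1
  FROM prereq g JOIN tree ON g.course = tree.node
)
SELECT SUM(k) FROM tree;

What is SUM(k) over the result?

Base: (merge, k=0).
Iteration 1: edges from {merge} -> (deploy, k=1).
Iteration 2: edges from {deploy} -> (scan, k=2).
Iteration 3: no outgoing edges from {scan}; recursion stops.
SUM(k) = 0 + 1 + 2 = 3.

3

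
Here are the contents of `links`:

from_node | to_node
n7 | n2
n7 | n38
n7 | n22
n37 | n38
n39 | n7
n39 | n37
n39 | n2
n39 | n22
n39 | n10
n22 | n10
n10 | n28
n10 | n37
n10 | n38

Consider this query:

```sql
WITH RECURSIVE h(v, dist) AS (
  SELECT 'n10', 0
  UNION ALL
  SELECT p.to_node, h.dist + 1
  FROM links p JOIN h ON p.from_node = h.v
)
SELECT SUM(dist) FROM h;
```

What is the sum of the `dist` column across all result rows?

5

Base: (n10, dist=0).
Iteration 1: edges from {n10} -> (n28, dist=1), (n37, dist=1), (n38, dist=1).
Iteration 2: edges from {n28,n37,n38} -> (n38, dist=2).
Iteration 3: no outgoing edges from {n38}; recursion stops.
SUM(dist) = 0 + 1 + 1 + 1 + 2 = 5.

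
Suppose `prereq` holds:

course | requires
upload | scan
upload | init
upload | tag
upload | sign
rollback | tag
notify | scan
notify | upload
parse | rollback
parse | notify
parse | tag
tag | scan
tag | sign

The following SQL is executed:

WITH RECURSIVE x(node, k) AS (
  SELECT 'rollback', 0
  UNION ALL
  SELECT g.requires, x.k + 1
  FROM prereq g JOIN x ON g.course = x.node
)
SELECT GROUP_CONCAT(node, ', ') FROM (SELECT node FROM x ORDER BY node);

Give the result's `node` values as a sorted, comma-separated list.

Base: (rollback, k=0).
Iteration 1: edges from {rollback} -> (tag, k=1).
Iteration 2: edges from {tag} -> (scan, k=2), (sign, k=2).
Iteration 3: no outgoing edges from {scan,sign}; recursion stops.

rollback, scan, sign, tag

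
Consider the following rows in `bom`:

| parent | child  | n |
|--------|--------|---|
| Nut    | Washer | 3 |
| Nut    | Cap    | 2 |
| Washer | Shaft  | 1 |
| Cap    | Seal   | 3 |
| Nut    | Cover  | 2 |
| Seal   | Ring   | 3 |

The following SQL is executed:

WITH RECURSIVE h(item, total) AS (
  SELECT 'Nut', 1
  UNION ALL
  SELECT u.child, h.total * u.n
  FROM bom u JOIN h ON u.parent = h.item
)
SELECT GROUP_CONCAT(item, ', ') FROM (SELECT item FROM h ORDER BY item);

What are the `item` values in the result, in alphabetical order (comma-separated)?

Cap, Cover, Nut, Ring, Seal, Shaft, Washer

Base: (Nut, total=1).
Iteration 1: components of {Nut} -> Cap = 1*2 = 2, Cover = 1*2 = 2, Washer = 1*3 = 3.
Iteration 2: components of {Cap,Cover,Washer} -> Seal = 2*3 = 6, Shaft = 3*1 = 3.
Iteration 3: components of {Seal,Shaft} -> Ring = 6*3 = 18.
Iteration 4: no further components; recursion stops.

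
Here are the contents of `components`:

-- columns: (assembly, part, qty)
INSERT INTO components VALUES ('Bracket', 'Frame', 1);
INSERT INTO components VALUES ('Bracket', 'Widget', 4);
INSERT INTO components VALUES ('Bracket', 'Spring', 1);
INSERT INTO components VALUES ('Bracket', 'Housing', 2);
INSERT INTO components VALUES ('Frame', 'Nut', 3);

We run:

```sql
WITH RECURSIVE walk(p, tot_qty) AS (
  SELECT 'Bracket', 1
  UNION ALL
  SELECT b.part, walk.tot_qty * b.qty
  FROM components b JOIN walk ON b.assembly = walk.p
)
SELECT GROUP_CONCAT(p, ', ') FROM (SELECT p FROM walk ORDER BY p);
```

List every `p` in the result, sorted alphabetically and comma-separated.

Base: (Bracket, tot_qty=1).
Iteration 1: components of {Bracket} -> Frame = 1*1 = 1, Housing = 1*2 = 2, Spring = 1*1 = 1, Widget = 1*4 = 4.
Iteration 2: components of {Frame,Housing,Spring,Widget} -> Nut = 1*3 = 3.
Iteration 3: no further components; recursion stops.

Bracket, Frame, Housing, Nut, Spring, Widget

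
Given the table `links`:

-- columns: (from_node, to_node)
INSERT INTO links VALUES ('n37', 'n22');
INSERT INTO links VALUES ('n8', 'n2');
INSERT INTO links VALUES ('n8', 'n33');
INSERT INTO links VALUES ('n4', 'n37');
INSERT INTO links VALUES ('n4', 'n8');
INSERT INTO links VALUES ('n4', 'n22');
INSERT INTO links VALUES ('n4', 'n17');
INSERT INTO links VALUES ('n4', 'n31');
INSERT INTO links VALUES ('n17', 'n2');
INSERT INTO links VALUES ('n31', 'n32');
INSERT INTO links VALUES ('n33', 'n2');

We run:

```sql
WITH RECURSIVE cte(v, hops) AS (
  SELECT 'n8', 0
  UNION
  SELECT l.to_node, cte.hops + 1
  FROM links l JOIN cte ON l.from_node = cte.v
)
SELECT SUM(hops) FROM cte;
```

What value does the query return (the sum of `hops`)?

4

Base: (n8, hops=0).
Iteration 1: edges from {n8} -> (n2, hops=1), (n33, hops=1).
Iteration 2: edges from {n2,n33} -> (n2, hops=2).
Iteration 3: no outgoing edges from {n2}; recursion stops.
SUM(hops) = 0 + 1 + 1 + 2 = 4.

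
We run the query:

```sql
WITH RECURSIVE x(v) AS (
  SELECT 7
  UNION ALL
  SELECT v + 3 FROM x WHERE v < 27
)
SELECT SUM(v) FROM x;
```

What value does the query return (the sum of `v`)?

Base: v=7.
Iteration 1: 7 < 27 holds -> v = 7 + 3 = 10.
Iteration 2: 10 < 27 holds -> v = 10 + 3 = 13.
Iteration 3: 13 < 27 holds -> v = 13 + 3 = 16.
Iteration 4: 16 < 27 holds -> v = 16 + 3 = 19.
Iteration 5: 19 < 27 holds -> v = 19 + 3 = 22.
Iteration 6: 22 < 27 holds -> v = 22 + 3 = 25.
Iteration 7: 25 < 27 holds -> v = 25 + 3 = 28.
Iteration 8: 28 < 27 fails; recursion stops.
SUM(v) = 7 + 10 + 13 + 16 + 19 + 22 + 25 + 28 = 140.

140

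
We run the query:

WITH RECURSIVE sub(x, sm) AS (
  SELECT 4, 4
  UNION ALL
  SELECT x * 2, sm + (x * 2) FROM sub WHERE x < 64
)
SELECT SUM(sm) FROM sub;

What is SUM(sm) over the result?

Base: x=4, sm=4.
Iteration 1: 4 < 64 holds -> x = 4 * 2 = 8, sm = 4 + 8 = 12.
Iteration 2: 8 < 64 holds -> x = 8 * 2 = 16, sm = 12 + 16 = 28.
Iteration 3: 16 < 64 holds -> x = 16 * 2 = 32, sm = 28 + 32 = 60.
Iteration 4: 32 < 64 holds -> x = 32 * 2 = 64, sm = 60 + 64 = 124.
Iteration 5: 64 < 64 fails; recursion stops.
SUM(sm) = 4 + 12 + 28 + 60 + 124 = 228.

228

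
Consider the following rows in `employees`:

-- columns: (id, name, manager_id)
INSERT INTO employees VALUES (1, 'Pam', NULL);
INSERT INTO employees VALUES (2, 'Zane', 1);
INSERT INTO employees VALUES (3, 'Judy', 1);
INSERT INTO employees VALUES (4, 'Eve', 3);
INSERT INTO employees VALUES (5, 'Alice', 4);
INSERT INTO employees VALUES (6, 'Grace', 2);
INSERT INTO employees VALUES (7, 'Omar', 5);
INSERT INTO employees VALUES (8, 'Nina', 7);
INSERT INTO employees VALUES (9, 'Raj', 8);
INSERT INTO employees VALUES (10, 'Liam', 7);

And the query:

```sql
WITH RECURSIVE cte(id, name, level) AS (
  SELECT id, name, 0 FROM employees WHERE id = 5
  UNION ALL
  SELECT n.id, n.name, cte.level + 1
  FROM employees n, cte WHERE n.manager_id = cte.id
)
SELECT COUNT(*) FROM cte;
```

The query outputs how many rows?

5

Base: id=5 (Alice) at level 0.
Iteration 1: rows with manager_id in {5} -> Omar (id 7, level 1).
Iteration 2: rows with manager_id in {7} -> Nina (id 8, level 2), Liam (id 10, level 2).
Iteration 3: rows with manager_id in {8,10} -> Raj (id 9, level 3).
Iteration 4: no rows with manager_id in {9}; recursion stops.
Total rows emitted: 5.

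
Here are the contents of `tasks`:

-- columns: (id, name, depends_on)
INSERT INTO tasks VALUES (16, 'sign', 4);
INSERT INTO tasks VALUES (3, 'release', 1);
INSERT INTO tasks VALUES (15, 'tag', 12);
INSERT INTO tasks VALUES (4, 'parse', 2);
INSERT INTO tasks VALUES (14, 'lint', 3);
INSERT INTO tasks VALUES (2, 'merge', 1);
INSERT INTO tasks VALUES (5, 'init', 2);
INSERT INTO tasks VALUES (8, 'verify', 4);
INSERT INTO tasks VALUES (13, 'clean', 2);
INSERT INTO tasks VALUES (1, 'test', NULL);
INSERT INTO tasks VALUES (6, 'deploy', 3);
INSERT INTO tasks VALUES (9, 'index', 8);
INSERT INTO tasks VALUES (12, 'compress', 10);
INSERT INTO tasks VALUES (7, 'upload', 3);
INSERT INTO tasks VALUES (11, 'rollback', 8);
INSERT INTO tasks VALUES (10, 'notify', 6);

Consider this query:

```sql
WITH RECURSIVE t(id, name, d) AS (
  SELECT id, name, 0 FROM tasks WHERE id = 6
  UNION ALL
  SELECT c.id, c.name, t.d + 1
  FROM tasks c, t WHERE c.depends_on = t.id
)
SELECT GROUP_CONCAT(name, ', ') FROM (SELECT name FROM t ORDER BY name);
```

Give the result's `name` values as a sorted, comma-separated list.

Base: id=6 (deploy) at d 0.
Iteration 1: rows with depends_on in {6} -> notify (id 10, d 1).
Iteration 2: rows with depends_on in {10} -> compress (id 12, d 2).
Iteration 3: rows with depends_on in {12} -> tag (id 15, d 3).
Iteration 4: no rows with depends_on in {15}; recursion stops.

compress, deploy, notify, tag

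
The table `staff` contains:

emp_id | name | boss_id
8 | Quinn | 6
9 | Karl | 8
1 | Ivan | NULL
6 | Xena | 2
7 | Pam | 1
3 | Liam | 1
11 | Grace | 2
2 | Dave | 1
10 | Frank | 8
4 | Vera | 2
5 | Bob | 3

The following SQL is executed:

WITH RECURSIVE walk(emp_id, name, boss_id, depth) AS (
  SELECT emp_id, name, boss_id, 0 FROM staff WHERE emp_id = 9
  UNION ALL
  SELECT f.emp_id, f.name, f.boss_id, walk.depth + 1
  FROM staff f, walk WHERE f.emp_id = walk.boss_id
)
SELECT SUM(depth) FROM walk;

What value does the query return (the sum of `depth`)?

Base: emp_id=9 (Karl), boss_id=8, depth 0.
Iteration 1: join on emp_id=8 -> Quinn (id 8, boss_id=6, depth 1).
Iteration 2: join on emp_id=6 -> Xena (id 6, boss_id=2, depth 2).
Iteration 3: join on emp_id=2 -> Dave (id 2, boss_id=1, depth 3).
Iteration 4: join on emp_id=1 -> Ivan (id 1, boss_id=NULL, depth 4).
Iteration 5: boss_id is NULL; no match; recursion stops.
SUM(depth) = 0 + 1 + 2 + 3 + 4 = 10.

10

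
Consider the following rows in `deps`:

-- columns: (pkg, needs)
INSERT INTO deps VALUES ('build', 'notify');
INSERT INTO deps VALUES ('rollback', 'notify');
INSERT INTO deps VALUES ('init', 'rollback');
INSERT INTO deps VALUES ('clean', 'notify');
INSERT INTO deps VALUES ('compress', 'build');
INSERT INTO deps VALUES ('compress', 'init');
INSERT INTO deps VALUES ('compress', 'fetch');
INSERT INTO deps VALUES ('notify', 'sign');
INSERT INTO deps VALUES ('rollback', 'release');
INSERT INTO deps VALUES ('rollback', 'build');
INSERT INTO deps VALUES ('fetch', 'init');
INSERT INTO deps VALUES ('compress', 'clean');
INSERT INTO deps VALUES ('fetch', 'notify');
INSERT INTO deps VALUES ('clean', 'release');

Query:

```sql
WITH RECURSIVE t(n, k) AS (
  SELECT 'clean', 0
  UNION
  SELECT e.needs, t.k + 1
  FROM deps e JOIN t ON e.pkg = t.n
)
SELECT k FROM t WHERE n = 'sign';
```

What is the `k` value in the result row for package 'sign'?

2

Base: (clean, k=0).
Iteration 1: edges from {clean} -> (notify, k=1), (release, k=1).
Iteration 2: edges from {notify,release} -> (sign, k=2).
Iteration 3: no outgoing edges from {sign}; recursion stops.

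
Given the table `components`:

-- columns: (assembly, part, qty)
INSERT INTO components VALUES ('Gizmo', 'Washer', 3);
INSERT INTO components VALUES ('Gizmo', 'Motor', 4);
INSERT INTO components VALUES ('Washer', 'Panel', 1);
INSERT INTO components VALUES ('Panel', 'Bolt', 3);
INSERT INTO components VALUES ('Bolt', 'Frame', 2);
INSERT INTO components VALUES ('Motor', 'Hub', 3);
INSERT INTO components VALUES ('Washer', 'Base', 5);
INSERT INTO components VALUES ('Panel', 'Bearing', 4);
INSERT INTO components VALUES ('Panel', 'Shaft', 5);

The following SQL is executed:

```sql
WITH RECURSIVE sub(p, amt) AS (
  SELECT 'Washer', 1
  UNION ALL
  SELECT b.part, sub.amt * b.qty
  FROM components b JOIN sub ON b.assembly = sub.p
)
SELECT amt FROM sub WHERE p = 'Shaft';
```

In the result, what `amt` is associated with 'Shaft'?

Base: (Washer, amt=1).
Iteration 1: components of {Washer} -> Base = 1*5 = 5, Panel = 1*1 = 1.
Iteration 2: components of {Base,Panel} -> Bearing = 1*4 = 4, Bolt = 1*3 = 3, Shaft = 1*5 = 5.
Iteration 3: components of {Bearing,Bolt,Shaft} -> Frame = 3*2 = 6.
Iteration 4: no further components; recursion stops.

5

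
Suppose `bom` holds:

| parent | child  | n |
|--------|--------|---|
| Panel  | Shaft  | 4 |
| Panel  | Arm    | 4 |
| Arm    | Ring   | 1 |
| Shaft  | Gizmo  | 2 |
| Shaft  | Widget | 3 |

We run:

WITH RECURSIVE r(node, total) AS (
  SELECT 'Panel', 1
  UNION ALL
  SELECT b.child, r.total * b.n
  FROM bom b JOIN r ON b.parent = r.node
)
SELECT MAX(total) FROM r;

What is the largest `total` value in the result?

Base: (Panel, total=1).
Iteration 1: components of {Panel} -> Arm = 1*4 = 4, Shaft = 1*4 = 4.
Iteration 2: components of {Arm,Shaft} -> Gizmo = 4*2 = 8, Ring = 4*1 = 4, Widget = 4*3 = 12.
Iteration 3: no further components; recursion stops.
total values: 1, 4, 4, 8, 12, 4; the maximum is 12.

12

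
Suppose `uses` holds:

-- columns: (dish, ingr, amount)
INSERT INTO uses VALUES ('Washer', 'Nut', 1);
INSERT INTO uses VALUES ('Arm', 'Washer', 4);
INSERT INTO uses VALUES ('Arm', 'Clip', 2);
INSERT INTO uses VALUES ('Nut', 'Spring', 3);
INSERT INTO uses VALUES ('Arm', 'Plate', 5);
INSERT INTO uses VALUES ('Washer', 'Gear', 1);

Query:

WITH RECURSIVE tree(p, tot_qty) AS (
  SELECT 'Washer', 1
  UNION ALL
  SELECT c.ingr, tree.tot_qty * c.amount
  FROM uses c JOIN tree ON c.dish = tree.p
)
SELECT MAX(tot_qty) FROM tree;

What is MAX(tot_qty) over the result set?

Base: (Washer, tot_qty=1).
Iteration 1: components of {Washer} -> Gear = 1*1 = 1, Nut = 1*1 = 1.
Iteration 2: components of {Gear,Nut} -> Spring = 1*3 = 3.
Iteration 3: no further components; recursion stops.
tot_qty values: 1, 1, 1, 3; the maximum is 3.

3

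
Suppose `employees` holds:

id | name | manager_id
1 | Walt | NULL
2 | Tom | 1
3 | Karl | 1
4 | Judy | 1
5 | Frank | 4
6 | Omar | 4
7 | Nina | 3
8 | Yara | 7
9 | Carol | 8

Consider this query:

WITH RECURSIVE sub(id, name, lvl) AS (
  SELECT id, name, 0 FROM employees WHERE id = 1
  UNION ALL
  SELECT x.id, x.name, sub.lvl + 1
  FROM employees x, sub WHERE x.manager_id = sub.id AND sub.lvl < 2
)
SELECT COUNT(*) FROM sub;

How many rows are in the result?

Base: id=1 (Walt) at lvl 0.
Iteration 1: rows with manager_id in {1} -> Tom (id 2, lvl 1), Karl (id 3, lvl 1), Judy (id 4, lvl 1).
Iteration 2: rows with manager_id in {2,3,4} -> Frank (id 5, lvl 2), Omar (id 6, lvl 2), Nina (id 7, lvl 2).
Iteration 3: lvl < 2 fails for all current rows; recursion stops.
Total rows emitted: 7.

7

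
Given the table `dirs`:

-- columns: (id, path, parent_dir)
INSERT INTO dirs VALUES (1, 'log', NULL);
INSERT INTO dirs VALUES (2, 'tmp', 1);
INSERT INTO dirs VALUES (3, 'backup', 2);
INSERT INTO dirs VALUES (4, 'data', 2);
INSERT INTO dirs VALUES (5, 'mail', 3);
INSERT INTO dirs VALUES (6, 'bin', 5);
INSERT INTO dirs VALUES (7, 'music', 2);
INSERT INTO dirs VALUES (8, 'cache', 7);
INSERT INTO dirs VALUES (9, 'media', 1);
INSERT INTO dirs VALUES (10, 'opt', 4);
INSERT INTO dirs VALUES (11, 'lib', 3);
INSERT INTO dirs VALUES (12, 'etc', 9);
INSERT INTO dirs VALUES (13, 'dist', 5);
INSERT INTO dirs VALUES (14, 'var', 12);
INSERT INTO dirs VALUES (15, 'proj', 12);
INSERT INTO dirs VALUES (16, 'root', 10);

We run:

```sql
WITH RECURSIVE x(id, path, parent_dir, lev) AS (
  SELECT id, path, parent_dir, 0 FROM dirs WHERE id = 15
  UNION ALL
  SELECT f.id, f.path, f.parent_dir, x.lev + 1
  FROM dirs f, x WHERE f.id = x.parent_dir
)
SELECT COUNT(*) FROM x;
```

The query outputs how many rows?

4

Base: id=15 (proj), parent_dir=12, lev 0.
Iteration 1: join on id=12 -> etc (id 12, parent_dir=9, lev 1).
Iteration 2: join on id=9 -> media (id 9, parent_dir=1, lev 2).
Iteration 3: join on id=1 -> log (id 1, parent_dir=NULL, lev 3).
Iteration 4: parent_dir is NULL; no match; recursion stops.
Total rows emitted: 4.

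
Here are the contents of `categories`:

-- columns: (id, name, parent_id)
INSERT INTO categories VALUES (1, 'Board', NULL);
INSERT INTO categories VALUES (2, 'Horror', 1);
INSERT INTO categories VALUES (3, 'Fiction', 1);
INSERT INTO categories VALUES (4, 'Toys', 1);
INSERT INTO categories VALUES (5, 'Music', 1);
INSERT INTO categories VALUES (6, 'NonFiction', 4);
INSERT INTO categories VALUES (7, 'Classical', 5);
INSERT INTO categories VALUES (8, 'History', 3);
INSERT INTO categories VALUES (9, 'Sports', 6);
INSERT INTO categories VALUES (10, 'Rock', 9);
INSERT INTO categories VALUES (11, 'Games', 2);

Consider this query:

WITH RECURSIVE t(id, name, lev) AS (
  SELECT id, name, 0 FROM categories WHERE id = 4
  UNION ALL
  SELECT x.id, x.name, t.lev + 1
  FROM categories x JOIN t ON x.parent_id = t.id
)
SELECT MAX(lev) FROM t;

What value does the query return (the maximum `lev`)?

Base: id=4 (Toys) at lev 0.
Iteration 1: rows with parent_id in {4} -> NonFiction (id 6, lev 1).
Iteration 2: rows with parent_id in {6} -> Sports (id 9, lev 2).
Iteration 3: rows with parent_id in {9} -> Rock (id 10, lev 3).
Iteration 4: no rows with parent_id in {10}; recursion stops.
lev values: 0, 1, 2, 3; the maximum is 3.

3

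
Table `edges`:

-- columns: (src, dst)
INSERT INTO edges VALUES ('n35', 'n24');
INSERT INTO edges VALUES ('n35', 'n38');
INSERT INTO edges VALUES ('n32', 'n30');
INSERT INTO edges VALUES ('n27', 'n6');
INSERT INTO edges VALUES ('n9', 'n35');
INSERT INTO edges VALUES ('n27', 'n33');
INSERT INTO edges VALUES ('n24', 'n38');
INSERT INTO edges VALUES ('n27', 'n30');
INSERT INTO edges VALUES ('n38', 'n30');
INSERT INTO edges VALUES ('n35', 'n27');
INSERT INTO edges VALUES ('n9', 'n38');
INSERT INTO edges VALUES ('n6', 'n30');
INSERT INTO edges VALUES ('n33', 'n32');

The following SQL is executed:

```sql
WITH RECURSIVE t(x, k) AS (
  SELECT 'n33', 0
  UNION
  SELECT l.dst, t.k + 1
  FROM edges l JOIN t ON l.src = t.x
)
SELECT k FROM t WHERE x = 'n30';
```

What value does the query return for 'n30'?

Base: (n33, k=0).
Iteration 1: edges from {n33} -> (n32, k=1).
Iteration 2: edges from {n32} -> (n30, k=2).
Iteration 3: no outgoing edges from {n30}; recursion stops.

2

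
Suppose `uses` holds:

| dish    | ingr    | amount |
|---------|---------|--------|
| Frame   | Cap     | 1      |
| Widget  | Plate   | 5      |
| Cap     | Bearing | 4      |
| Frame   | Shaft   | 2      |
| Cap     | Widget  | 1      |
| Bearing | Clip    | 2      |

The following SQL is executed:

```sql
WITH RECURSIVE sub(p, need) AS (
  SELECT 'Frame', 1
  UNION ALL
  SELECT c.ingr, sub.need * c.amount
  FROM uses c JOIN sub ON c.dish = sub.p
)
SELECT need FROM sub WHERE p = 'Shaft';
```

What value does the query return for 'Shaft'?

Base: (Frame, need=1).
Iteration 1: components of {Frame} -> Cap = 1*1 = 1, Shaft = 1*2 = 2.
Iteration 2: components of {Cap,Shaft} -> Bearing = 1*4 = 4, Widget = 1*1 = 1.
Iteration 3: components of {Bearing,Widget} -> Clip = 4*2 = 8, Plate = 1*5 = 5.
Iteration 4: no further components; recursion stops.

2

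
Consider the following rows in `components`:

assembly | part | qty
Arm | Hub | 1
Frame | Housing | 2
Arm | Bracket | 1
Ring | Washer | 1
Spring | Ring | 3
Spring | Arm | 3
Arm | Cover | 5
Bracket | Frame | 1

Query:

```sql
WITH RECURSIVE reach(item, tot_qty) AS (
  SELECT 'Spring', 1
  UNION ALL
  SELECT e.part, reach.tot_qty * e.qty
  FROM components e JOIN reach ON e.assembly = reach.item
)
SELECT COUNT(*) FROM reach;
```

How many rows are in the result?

9

Base: (Spring, tot_qty=1).
Iteration 1: components of {Spring} -> Arm = 1*3 = 3, Ring = 1*3 = 3.
Iteration 2: components of {Arm,Ring} -> Bracket = 3*1 = 3, Cover = 3*5 = 15, Hub = 3*1 = 3, Washer = 3*1 = 3.
Iteration 3: components of {Bracket,Cover,Hub,Washer} -> Frame = 3*1 = 3.
Iteration 4: components of {Frame} -> Housing = 3*2 = 6.
Iteration 5: no further components; recursion stops.
Total rows emitted: 9.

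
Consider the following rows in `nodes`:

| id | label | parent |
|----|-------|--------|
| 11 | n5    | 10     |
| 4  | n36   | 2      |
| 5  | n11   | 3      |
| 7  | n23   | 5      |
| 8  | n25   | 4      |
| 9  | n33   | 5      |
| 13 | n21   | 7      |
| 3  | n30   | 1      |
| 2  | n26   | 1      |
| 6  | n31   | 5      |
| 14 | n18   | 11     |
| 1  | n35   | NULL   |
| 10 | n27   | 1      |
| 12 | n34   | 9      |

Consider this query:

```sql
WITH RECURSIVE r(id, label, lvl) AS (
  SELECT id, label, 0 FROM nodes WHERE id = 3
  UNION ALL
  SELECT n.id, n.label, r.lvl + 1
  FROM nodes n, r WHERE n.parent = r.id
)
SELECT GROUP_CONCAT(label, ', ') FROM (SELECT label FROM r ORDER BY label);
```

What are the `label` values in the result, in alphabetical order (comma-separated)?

n11, n21, n23, n30, n31, n33, n34

Base: id=3 (n30) at lvl 0.
Iteration 1: rows with parent in {3} -> n11 (id 5, lvl 1).
Iteration 2: rows with parent in {5} -> n31 (id 6, lvl 2), n23 (id 7, lvl 2), n33 (id 9, lvl 2).
Iteration 3: rows with parent in {6,7,9} -> n34 (id 12, lvl 3), n21 (id 13, lvl 3).
Iteration 4: no rows with parent in {12,13}; recursion stops.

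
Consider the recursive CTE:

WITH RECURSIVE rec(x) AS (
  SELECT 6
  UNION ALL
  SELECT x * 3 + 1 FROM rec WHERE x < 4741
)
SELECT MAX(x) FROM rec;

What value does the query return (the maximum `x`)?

Base: x=6.
Iteration 1: 6 < 4741 holds -> x = 6 * 3 + 1 = 19.
Iteration 2: 19 < 4741 holds -> x = 19 * 3 + 1 = 58.
Iteration 3: 58 < 4741 holds -> x = 58 * 3 + 1 = 175.
Iteration 4: 175 < 4741 holds -> x = 175 * 3 + 1 = 526.
Iteration 5: 526 < 4741 holds -> x = 526 * 3 + 1 = 1579.
Iteration 6: 1579 < 4741 holds -> x = 1579 * 3 + 1 = 4738.
Iteration 7: 4738 < 4741 holds -> x = 4738 * 3 + 1 = 14215.
Iteration 8: 14215 < 4741 fails; recursion stops.
x values: 6, 19, 58, 175, 526, 1579, 4738, 14215; the maximum is 14215.

14215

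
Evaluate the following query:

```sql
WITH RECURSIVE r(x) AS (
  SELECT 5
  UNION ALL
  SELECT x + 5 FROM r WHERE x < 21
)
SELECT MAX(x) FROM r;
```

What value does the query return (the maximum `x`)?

Base: x=5.
Iteration 1: 5 < 21 holds -> x = 5 + 5 = 10.
Iteration 2: 10 < 21 holds -> x = 10 + 5 = 15.
Iteration 3: 15 < 21 holds -> x = 15 + 5 = 20.
Iteration 4: 20 < 21 holds -> x = 20 + 5 = 25.
Iteration 5: 25 < 21 fails; recursion stops.
x values: 5, 10, 15, 20, 25; the maximum is 25.

25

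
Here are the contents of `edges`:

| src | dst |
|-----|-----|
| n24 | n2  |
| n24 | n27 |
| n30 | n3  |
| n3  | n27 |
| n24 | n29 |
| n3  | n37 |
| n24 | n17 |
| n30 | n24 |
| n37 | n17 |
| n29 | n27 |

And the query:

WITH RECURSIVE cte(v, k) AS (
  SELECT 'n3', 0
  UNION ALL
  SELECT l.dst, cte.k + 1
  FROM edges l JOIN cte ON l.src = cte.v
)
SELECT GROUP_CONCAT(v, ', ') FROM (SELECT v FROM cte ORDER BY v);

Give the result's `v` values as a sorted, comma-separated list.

Base: (n3, k=0).
Iteration 1: edges from {n3} -> (n27, k=1), (n37, k=1).
Iteration 2: edges from {n27,n37} -> (n17, k=2).
Iteration 3: no outgoing edges from {n17}; recursion stops.

n17, n27, n3, n37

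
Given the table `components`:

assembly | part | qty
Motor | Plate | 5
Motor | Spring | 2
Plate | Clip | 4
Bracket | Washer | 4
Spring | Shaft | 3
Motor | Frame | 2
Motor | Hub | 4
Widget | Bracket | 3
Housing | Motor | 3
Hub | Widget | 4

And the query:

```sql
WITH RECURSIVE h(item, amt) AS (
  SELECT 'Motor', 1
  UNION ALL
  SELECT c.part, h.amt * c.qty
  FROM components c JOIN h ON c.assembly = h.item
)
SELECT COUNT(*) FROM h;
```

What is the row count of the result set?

Base: (Motor, amt=1).
Iteration 1: components of {Motor} -> Frame = 1*2 = 2, Hub = 1*4 = 4, Plate = 1*5 = 5, Spring = 1*2 = 2.
Iteration 2: components of {Frame,Hub,Plate,Spring} -> Clip = 5*4 = 20, Shaft = 2*3 = 6, Widget = 4*4 = 16.
Iteration 3: components of {Clip,Shaft,Widget} -> Bracket = 16*3 = 48.
Iteration 4: components of {Bracket} -> Washer = 48*4 = 192.
Iteration 5: no further components; recursion stops.
Total rows emitted: 10.

10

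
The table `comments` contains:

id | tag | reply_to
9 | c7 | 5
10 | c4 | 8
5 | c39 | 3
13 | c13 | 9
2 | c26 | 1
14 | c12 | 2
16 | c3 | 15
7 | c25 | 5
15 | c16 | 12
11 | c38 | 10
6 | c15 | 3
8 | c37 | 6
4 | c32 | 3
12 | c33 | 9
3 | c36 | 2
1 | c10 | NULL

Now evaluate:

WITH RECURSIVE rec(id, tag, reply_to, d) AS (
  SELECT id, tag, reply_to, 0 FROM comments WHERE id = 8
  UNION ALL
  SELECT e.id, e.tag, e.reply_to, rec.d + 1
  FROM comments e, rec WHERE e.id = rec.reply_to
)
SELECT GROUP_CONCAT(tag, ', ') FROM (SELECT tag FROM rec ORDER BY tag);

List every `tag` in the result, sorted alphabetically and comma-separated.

Base: id=8 (c37), reply_to=6, d 0.
Iteration 1: join on id=6 -> c15 (id 6, reply_to=3, d 1).
Iteration 2: join on id=3 -> c36 (id 3, reply_to=2, d 2).
Iteration 3: join on id=2 -> c26 (id 2, reply_to=1, d 3).
Iteration 4: join on id=1 -> c10 (id 1, reply_to=NULL, d 4).
Iteration 5: reply_to is NULL; no match; recursion stops.

c10, c15, c26, c36, c37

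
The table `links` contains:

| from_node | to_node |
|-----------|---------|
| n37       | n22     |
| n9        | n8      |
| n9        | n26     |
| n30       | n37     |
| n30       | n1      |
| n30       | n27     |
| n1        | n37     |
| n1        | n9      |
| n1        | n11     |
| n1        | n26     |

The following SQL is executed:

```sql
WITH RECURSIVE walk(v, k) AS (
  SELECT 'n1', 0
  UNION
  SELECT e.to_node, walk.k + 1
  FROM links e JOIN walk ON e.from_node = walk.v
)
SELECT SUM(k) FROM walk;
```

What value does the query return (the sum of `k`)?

Base: (n1, k=0).
Iteration 1: edges from {n1} -> (n11, k=1), (n26, k=1), (n37, k=1), (n9, k=1).
Iteration 2: edges from {n11,n26,n37,n9} -> (n22, k=2), (n26, k=2), (n8, k=2).
Iteration 3: no outgoing edges from {n22,n26,n8}; recursion stops.
SUM(k) = 0 + 1 + 1 + 1 + 1 + 2 + 2 + 2 = 10.

10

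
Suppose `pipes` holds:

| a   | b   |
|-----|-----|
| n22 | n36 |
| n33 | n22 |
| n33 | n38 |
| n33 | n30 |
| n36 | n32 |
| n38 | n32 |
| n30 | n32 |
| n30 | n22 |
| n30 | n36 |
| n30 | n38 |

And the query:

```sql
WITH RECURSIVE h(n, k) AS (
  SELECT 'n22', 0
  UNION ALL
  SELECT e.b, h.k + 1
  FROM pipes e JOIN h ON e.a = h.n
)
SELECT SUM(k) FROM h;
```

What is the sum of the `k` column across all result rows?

Base: (n22, k=0).
Iteration 1: edges from {n22} -> (n36, k=1).
Iteration 2: edges from {n36} -> (n32, k=2).
Iteration 3: no outgoing edges from {n32}; recursion stops.
SUM(k) = 0 + 1 + 2 = 3.

3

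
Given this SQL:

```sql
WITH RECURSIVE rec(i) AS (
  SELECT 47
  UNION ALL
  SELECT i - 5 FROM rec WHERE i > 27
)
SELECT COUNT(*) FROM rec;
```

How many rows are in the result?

Base: i=47.
Iteration 1: 47 > 27 holds -> i = 47 - 5 = 42.
Iteration 2: 42 > 27 holds -> i = 42 - 5 = 37.
Iteration 3: 37 > 27 holds -> i = 37 - 5 = 32.
Iteration 4: 32 > 27 holds -> i = 32 - 5 = 27.
Iteration 5: 27 > 27 fails; recursion stops.
Total rows emitted: 5.

5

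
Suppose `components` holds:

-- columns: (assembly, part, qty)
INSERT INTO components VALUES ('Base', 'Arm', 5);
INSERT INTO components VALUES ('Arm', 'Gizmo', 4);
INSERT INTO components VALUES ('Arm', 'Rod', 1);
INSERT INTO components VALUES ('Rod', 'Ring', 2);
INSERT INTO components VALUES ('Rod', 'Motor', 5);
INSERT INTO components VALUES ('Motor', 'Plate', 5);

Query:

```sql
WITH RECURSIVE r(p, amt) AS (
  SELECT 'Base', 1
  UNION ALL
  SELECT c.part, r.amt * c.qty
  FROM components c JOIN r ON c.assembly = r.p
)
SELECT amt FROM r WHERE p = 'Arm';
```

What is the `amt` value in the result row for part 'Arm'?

Base: (Base, amt=1).
Iteration 1: components of {Base} -> Arm = 1*5 = 5.
Iteration 2: components of {Arm} -> Gizmo = 5*4 = 20, Rod = 5*1 = 5.
Iteration 3: components of {Gizmo,Rod} -> Motor = 5*5 = 25, Ring = 5*2 = 10.
Iteration 4: components of {Motor,Ring} -> Plate = 25*5 = 125.
Iteration 5: no further components; recursion stops.

5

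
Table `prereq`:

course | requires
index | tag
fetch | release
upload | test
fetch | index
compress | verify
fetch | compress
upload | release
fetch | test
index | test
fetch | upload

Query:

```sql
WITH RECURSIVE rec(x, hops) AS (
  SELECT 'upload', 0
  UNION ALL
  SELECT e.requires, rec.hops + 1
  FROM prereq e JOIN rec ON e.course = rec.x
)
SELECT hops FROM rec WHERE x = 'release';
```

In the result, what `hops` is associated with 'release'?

Base: (upload, hops=0).
Iteration 1: edges from {upload} -> (release, hops=1), (test, hops=1).
Iteration 2: no outgoing edges from {release,test}; recursion stops.

1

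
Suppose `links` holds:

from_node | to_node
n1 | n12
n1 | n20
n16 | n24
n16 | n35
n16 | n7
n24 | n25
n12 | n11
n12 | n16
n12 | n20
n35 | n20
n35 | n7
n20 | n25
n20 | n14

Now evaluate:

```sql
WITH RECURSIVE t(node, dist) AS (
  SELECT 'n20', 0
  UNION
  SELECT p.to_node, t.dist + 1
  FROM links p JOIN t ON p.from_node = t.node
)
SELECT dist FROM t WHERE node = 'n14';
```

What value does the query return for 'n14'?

Base: (n20, dist=0).
Iteration 1: edges from {n20} -> (n14, dist=1), (n25, dist=1).
Iteration 2: no outgoing edges from {n14,n25}; recursion stops.

1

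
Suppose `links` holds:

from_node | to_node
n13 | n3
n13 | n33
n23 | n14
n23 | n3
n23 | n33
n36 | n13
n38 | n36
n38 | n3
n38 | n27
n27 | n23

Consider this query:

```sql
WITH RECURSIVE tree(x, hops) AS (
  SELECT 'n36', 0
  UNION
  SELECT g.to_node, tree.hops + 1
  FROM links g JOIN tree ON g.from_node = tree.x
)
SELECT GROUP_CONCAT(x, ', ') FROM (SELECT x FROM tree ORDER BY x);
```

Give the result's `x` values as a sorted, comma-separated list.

Base: (n36, hops=0).
Iteration 1: edges from {n36} -> (n13, hops=1).
Iteration 2: edges from {n13} -> (n3, hops=2), (n33, hops=2).
Iteration 3: no outgoing edges from {n3,n33}; recursion stops.

n13, n3, n33, n36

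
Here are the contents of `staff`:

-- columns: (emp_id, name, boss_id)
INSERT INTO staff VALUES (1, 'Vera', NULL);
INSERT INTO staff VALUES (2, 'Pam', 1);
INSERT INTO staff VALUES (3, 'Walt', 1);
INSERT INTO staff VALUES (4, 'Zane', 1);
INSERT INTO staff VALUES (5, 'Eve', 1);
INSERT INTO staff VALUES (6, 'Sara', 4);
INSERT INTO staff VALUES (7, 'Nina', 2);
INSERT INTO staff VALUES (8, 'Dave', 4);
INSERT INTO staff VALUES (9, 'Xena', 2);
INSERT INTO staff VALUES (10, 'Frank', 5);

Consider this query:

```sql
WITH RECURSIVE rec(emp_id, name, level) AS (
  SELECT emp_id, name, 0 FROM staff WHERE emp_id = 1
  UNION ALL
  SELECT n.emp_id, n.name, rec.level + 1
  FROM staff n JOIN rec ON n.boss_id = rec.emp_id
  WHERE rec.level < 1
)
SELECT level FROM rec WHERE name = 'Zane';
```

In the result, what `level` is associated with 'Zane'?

1

Base: emp_id=1 (Vera) at level 0.
Iteration 1: rows with boss_id in {1} -> Pam (id 2, level 1), Walt (id 3, level 1), Zane (id 4, level 1), Eve (id 5, level 1).
Iteration 2: level < 1 fails for all current rows; recursion stops.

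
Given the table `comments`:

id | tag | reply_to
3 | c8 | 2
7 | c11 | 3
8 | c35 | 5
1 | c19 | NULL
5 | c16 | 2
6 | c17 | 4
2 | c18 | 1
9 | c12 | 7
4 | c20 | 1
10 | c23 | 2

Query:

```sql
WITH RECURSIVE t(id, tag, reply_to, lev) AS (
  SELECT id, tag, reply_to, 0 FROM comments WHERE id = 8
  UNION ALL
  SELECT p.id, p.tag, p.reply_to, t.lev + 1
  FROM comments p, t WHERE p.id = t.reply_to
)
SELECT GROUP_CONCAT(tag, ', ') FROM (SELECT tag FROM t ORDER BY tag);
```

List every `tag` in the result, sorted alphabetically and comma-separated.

c16, c18, c19, c35

Base: id=8 (c35), reply_to=5, lev 0.
Iteration 1: join on id=5 -> c16 (id 5, reply_to=2, lev 1).
Iteration 2: join on id=2 -> c18 (id 2, reply_to=1, lev 2).
Iteration 3: join on id=1 -> c19 (id 1, reply_to=NULL, lev 3).
Iteration 4: reply_to is NULL; no match; recursion stops.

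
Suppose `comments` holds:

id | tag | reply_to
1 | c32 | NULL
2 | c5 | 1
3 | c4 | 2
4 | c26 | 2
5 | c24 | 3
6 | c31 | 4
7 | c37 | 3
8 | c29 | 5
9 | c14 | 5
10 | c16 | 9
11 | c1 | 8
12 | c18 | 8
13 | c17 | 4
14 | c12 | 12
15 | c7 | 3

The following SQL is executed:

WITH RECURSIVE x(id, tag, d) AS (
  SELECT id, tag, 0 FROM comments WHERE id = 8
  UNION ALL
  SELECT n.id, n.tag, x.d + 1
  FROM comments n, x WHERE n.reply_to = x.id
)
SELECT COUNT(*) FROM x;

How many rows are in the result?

4

Base: id=8 (c29) at d 0.
Iteration 1: rows with reply_to in {8} -> c1 (id 11, d 1), c18 (id 12, d 1).
Iteration 2: rows with reply_to in {11,12} -> c12 (id 14, d 2).
Iteration 3: no rows with reply_to in {14}; recursion stops.
Total rows emitted: 4.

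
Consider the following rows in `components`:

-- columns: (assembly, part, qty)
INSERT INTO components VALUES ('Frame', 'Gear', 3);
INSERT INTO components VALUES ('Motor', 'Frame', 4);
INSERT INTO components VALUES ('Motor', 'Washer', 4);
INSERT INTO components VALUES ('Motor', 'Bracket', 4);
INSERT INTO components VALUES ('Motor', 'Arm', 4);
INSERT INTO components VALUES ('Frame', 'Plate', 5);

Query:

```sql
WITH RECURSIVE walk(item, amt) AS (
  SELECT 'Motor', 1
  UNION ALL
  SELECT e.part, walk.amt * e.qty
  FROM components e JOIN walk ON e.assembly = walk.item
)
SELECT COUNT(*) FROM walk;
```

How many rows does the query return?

Base: (Motor, amt=1).
Iteration 1: components of {Motor} -> Arm = 1*4 = 4, Bracket = 1*4 = 4, Frame = 1*4 = 4, Washer = 1*4 = 4.
Iteration 2: components of {Arm,Bracket,Frame,Washer} -> Gear = 4*3 = 12, Plate = 4*5 = 20.
Iteration 3: no further components; recursion stops.
Total rows emitted: 7.

7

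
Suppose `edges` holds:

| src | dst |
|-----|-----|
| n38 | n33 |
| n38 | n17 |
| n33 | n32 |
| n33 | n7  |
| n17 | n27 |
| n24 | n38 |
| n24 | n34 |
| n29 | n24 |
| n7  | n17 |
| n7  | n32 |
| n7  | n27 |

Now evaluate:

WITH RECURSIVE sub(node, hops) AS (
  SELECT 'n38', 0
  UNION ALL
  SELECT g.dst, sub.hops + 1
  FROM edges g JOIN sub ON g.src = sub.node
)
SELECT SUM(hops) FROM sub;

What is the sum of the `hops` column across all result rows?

21

Base: (n38, hops=0).
Iteration 1: edges from {n38} -> (n17, hops=1), (n33, hops=1).
Iteration 2: edges from {n17,n33} -> (n27, hops=2), (n32, hops=2), (n7, hops=2).
Iteration 3: edges from {n27,n32,n7} -> (n17, hops=3), (n27, hops=3), (n32, hops=3).
Iteration 4: edges from {n17,n27,n32} -> (n27, hops=4).
Iteration 5: no outgoing edges from {n27}; recursion stops.
SUM(hops) = 0 + 1 + 1 + 2 + 2 + 2 + 3 + 3 + 3 + 4 = 21.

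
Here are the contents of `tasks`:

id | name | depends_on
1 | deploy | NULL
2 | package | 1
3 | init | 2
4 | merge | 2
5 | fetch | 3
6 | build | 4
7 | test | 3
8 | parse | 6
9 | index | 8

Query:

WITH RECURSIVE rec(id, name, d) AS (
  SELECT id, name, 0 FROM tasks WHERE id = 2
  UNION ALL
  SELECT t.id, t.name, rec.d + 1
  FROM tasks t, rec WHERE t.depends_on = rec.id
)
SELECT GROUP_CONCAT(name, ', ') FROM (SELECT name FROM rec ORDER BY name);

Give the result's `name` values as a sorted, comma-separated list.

Base: id=2 (package) at d 0.
Iteration 1: rows with depends_on in {2} -> init (id 3, d 1), merge (id 4, d 1).
Iteration 2: rows with depends_on in {3,4} -> fetch (id 5, d 2), build (id 6, d 2), test (id 7, d 2).
Iteration 3: rows with depends_on in {5,6,7} -> parse (id 8, d 3).
Iteration 4: rows with depends_on in {8} -> index (id 9, d 4).
Iteration 5: no rows with depends_on in {9}; recursion stops.

build, fetch, index, init, merge, package, parse, test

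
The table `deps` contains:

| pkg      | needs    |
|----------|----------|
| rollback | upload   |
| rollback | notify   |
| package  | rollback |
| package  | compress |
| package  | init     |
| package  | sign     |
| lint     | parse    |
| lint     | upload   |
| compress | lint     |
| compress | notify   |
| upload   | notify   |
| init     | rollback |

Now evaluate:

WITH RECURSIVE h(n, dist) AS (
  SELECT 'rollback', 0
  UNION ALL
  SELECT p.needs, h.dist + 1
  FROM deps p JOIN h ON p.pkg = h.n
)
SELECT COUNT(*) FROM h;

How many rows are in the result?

Base: (rollback, dist=0).
Iteration 1: edges from {rollback} -> (notify, dist=1), (upload, dist=1).
Iteration 2: edges from {notify,upload} -> (notify, dist=2).
Iteration 3: no outgoing edges from {notify}; recursion stops.
Total rows emitted: 4.

4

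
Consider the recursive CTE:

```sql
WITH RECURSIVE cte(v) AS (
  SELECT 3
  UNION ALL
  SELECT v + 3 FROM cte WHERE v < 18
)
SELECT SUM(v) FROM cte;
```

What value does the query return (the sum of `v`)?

Base: v=3.
Iteration 1: 3 < 18 holds -> v = 3 + 3 = 6.
Iteration 2: 6 < 18 holds -> v = 6 + 3 = 9.
Iteration 3: 9 < 18 holds -> v = 9 + 3 = 12.
Iteration 4: 12 < 18 holds -> v = 12 + 3 = 15.
Iteration 5: 15 < 18 holds -> v = 15 + 3 = 18.
Iteration 6: 18 < 18 fails; recursion stops.
SUM(v) = 3 + 6 + 9 + 12 + 15 + 18 = 63.

63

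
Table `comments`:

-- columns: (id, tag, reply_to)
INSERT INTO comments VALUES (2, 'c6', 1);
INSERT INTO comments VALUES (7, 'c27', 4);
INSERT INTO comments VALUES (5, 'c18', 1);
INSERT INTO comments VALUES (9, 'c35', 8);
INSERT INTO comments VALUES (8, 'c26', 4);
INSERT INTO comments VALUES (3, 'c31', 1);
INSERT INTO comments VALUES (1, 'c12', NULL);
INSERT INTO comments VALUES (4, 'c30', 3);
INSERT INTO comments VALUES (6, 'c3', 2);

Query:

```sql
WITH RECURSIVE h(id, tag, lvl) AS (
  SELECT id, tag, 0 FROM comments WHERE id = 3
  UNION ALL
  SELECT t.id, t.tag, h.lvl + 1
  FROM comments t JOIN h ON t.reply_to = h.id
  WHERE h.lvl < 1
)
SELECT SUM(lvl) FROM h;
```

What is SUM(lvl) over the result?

1

Base: id=3 (c31) at lvl 0.
Iteration 1: rows with reply_to in {3} -> c30 (id 4, lvl 1).
Iteration 2: lvl < 1 fails for all current rows; recursion stops.
SUM(lvl) = 0 + 1 = 1.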